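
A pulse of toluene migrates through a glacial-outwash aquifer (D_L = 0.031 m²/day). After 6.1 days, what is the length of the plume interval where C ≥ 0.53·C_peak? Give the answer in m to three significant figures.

The plume is Gaussian with σ = √(2Dt) = √(2 × 0.031 × 6.1) = 0.6150 m.
C/C_peak = exp(−Δx²/(2σ²)) = 0.53 ⇒ Δx = σ·√(−2 ln 0.53) = 0.6150 × 1.127 = 0.6931 m.
Width = 2Δx = 1.39 m.

1.39 m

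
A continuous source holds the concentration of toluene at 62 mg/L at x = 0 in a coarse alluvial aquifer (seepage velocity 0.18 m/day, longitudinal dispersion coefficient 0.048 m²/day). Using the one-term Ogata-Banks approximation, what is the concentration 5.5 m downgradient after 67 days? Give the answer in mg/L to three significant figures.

For a continuous step input, C/C₀ ≈ ½·erfc((x−vt)/(2√(Dt))).
vt = 0.18 × 67 = 12.06 m and 2√(Dt) = 2√(0.048 × 67) = 3.587 m.
Argument (x−vt)/(2√(Dt)) = (5.5 − 12.06)/3.587 = -1.829; ½·erfc(-1.829) = 0.9952.
C = 62 × 0.9952 = 61.7 mg/L.

61.7 mg/L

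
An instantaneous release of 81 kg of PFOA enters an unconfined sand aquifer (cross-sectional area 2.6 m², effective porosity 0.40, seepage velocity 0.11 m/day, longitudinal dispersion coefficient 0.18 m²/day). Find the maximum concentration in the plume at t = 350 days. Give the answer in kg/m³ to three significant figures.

The peak of an instantaneous 1D plume sits at x = vt; there the Gaussian factor is 1 and C_max = M/(n_e·A·√(4πDt)), where n_e·A is the pore area the mass is dissolved in.
√(4πDt) = √(4π × 0.18 × 350) = 28.14 m, so C_max = 81/(0.40 × 2.6 × 28.14) = 2.77 kg/m³.

2.77 kg/m³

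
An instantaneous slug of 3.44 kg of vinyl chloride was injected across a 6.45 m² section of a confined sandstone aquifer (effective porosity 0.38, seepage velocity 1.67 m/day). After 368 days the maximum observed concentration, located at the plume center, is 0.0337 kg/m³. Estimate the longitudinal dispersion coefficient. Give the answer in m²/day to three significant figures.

0.375 m²/day

At the plume center C_max = M/(n_e·A·√(4πDt)), so D = M²/(4πt·(n_e·A·C_max)²).
n_e·A·C_max = 0.38 × 6.45 × 0.0337 = 0.08260 kg/m.
D = 3.44²/(4π × 368 × 0.08260²) = 0.375 m²/day.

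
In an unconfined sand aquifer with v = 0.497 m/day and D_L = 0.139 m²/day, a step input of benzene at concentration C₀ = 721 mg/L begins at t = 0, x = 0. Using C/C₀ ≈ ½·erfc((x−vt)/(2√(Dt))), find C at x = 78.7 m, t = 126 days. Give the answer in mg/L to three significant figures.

For a continuous step input, C/C₀ ≈ ½·erfc((x−vt)/(2√(Dt))).
vt = 0.497 × 126 = 62.622 m and 2√(Dt) = 2√(0.139 × 126) = 8.370 m.
Argument (x−vt)/(2√(Dt)) = (78.7 − 62.622)/8.370 = 1.921; ½·erfc(1.921) = 0.003297.
C = 721 × 0.003297 = 2.38 mg/L.

2.38 mg/L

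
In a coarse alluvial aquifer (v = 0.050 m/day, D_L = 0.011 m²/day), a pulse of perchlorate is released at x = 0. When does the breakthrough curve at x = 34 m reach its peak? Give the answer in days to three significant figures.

676 days

For the 1D instantaneous-source solution, setting ∂C/∂t = 0 at fixed x gives v²t² + 2Dt − x² = 0, so t = (√(D² + v²x²) − D)/v².
√(D² + v²x²) = √(0.011² + 0.050² × 34²) = 1.700; v² = 0.0025.
t = (1.700 − 0.011)/0.0025 = 676 days (vs. the pure-advection estimate x/v = 680 d).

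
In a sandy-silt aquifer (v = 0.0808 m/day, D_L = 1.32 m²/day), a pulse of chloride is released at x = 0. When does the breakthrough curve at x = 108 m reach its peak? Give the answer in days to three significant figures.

1150 days

For the 1D instantaneous-source solution, setting ∂C/∂t = 0 at fixed x gives v²t² + 2Dt − x² = 0, so t = (√(D² + v²x²) − D)/v².
√(D² + v²x²) = √(1.32² + 0.0808² × 108²) = 8.826; v² = 0.00652864.
t = (8.826 − 1.32)/0.00652864 = 1150 days (vs. the pure-advection estimate x/v = 1340 d).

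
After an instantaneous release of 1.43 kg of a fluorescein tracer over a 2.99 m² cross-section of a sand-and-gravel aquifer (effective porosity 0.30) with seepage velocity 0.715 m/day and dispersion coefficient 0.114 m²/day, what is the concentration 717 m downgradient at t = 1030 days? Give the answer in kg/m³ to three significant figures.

For an instantaneous plane source, C(x,t) = M/(n_e·A·√(4πDt)) · exp(−(x−vt)²/(4Dt)), with n_e·A the pore (flow) area.
Plume center vt = 0.715 × 1030 = 736.45 m, so the well at 717 m is 19.45 m upgradient of the peak.
√(4πDt) = 38.41 m, giving peak height M/(n_e·A·√(4πDt)) = 1.43/(0.30 × 2.99 × 38.41) = 0.04150 kg/m³.
(x−vt)²/(4Dt) = (-19.45)²/(4 × 0.114 × 1030) = 0.8054; exp(−0.8054) = 0.4469.
C = 0.04150 × 0.4469 = 0.0185 kg/m³.

0.0185 kg/m³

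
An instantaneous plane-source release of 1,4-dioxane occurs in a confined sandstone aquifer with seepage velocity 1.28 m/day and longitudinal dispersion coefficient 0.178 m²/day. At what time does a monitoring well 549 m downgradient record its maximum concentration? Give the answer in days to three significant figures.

429 days

For the 1D instantaneous-source solution, setting ∂C/∂t = 0 at fixed x gives v²t² + 2Dt − x² = 0, so t = (√(D² + v²x²) − D)/v².
√(D² + v²x²) = √(0.178² + 1.28² × 549²) = 702.7; v² = 1.6384.
t = (702.7 − 0.178)/1.6384 = 429 days (vs. the pure-advection estimate x/v = 429 d).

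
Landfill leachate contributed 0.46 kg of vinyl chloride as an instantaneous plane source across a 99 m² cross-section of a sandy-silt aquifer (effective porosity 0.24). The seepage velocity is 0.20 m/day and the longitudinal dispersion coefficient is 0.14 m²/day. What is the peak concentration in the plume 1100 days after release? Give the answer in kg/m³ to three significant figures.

The peak of an instantaneous 1D plume sits at x = vt; there the Gaussian factor is 1 and C_max = M/(n_e·A·√(4πDt)), where n_e·A is the pore area the mass is dissolved in.
√(4πDt) = √(4π × 0.14 × 1100) = 43.99 m, so C_max = 0.46/(0.24 × 99 × 43.99) = 0.000440 kg/m³.

0.000440 kg/m³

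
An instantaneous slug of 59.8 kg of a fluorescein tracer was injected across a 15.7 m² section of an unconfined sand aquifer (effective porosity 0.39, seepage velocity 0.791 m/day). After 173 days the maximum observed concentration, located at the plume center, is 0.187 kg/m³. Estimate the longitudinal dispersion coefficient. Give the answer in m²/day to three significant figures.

At the plume center C_max = M/(n_e·A·√(4πDt)), so D = M²/(4πt·(n_e·A·C_max)²).
n_e·A·C_max = 0.39 × 15.7 × 0.187 = 1.145 kg/m.
D = 59.8²/(4π × 173 × 1.145²) = 1.25 m²/day.

1.25 m²/day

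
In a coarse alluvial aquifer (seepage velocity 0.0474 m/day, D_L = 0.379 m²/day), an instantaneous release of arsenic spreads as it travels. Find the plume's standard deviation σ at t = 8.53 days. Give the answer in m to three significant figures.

2.54 m

Dispersive spreading gives a Gaussian with σ² = 2Dt; advection only shifts the center.
σ = √(2 × 0.379 × 8.53) = 2.54 m.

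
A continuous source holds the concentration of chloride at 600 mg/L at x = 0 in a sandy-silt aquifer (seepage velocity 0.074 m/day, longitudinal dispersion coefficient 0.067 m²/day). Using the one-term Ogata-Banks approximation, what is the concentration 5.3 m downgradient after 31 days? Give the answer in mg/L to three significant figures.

For a continuous step input, C/C₀ ≈ ½·erfc((x−vt)/(2√(Dt))).
vt = 0.074 × 31 = 2.294 m and 2√(Dt) = 2√(0.067 × 31) = 2.882 m.
Argument (x−vt)/(2√(Dt)) = (5.3 − 2.294)/2.882 = 1.043; ½·erfc(1.043) = 0.07010.
C = 600 × 0.07010 = 42.1 mg/L.

42.1 mg/L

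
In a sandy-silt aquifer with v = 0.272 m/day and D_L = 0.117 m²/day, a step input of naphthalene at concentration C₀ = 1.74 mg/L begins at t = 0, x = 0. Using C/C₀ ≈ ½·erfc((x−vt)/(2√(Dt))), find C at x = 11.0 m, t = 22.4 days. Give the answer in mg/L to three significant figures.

0.0279 mg/L

For a continuous step input, C/C₀ ≈ ½·erfc((x−vt)/(2√(Dt))).
vt = 0.272 × 22.4 = 6.0928 m and 2√(Dt) = 2√(0.117 × 22.4) = 3.238 m.
Argument (x−vt)/(2√(Dt)) = (11.0 − 6.0928)/3.238 = 1.516; ½·erfc(1.516) = 0.01602.
C = 1.74 × 0.01602 = 0.0279 mg/L.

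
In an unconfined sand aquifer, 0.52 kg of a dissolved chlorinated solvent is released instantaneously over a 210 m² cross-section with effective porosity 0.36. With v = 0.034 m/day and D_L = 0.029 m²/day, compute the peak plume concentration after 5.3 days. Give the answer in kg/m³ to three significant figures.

0.00495 kg/m³

The peak of an instantaneous 1D plume sits at x = vt; there the Gaussian factor is 1 and C_max = M/(n_e·A·√(4πDt)), where n_e·A is the pore area the mass is dissolved in.
√(4πDt) = √(4π × 0.029 × 5.3) = 1.390 m, so C_max = 0.52/(0.36 × 210 × 1.390) = 0.00495 kg/m³.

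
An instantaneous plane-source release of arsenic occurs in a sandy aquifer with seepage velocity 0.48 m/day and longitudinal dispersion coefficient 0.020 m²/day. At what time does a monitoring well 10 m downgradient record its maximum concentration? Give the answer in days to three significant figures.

20.7 days

For the 1D instantaneous-source solution, setting ∂C/∂t = 0 at fixed x gives v²t² + 2Dt − x² = 0, so t = (√(D² + v²x²) − D)/v².
√(D² + v²x²) = √(0.020² + 0.48² × 10²) = 4.800; v² = 0.2304.
t = (4.800 − 0.020)/0.2304 = 20.7 days (vs. the pure-advection estimate x/v = 20.8 d).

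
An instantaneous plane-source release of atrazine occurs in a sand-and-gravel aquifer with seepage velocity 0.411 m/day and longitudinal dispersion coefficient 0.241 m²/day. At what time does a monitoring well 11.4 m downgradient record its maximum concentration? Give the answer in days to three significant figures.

26.3 days

For the 1D instantaneous-source solution, setting ∂C/∂t = 0 at fixed x gives v²t² + 2Dt − x² = 0, so t = (√(D² + v²x²) − D)/v².
√(D² + v²x²) = √(0.241² + 0.411² × 11.4²) = 4.692; v² = 0.168921.
t = (4.692 − 0.241)/0.168921 = 26.3 days (vs. the pure-advection estimate x/v = 27.7 d).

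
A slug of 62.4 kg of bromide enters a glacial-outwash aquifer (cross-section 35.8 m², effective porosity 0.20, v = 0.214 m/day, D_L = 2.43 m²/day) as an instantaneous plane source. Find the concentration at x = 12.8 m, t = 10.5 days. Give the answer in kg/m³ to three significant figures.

0.163 kg/m³

For an instantaneous plane source, C(x,t) = M/(n_e·A·√(4πDt)) · exp(−(x−vt)²/(4Dt)), with n_e·A the pore (flow) area.
Plume center vt = 0.214 × 10.5 = 2.247 m, so the well at 12.8 m is 10.553 m downgradient of the peak.
√(4πDt) = 17.91 m, giving peak height M/(n_e·A·√(4πDt)) = 62.4/(0.20 × 35.8 × 17.91) = 0.4866 kg/m³.
(x−vt)²/(4Dt) = (10.553)²/(4 × 2.43 × 10.5) = 1.091; exp(−1.091) = 0.3359.
C = 0.4866 × 0.3359 = 0.163 kg/m³.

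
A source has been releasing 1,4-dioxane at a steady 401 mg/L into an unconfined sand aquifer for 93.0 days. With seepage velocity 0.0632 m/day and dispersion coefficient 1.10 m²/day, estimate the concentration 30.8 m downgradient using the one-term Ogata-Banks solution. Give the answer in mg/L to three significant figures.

16.3 mg/L

For a continuous step input, C/C₀ ≈ ½·erfc((x−vt)/(2√(Dt))).
vt = 0.0632 × 93.0 = 5.8776 m and 2√(Dt) = 2√(1.10 × 93.0) = 20.23 m.
Argument (x−vt)/(2√(Dt)) = (30.8 − 5.8776)/20.23 = 1.232; ½·erfc(1.232) = 0.04073.
C = 401 × 0.04073 = 16.3 mg/L.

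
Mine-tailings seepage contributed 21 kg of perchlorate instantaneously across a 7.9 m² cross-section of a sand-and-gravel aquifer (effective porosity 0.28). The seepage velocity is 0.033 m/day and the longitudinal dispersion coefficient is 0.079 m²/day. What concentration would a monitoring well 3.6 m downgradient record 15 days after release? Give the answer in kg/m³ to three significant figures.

For an instantaneous plane source, C(x,t) = M/(n_e·A·√(4πDt)) · exp(−(x−vt)²/(4Dt)), with n_e·A the pore (flow) area.
Plume center vt = 0.033 × 15 = 0.495 m, so the well at 3.6 m is 3.105 m downgradient of the peak.
√(4πDt) = 3.859 m, giving peak height M/(n_e·A·√(4πDt)) = 21/(0.28 × 7.9 × 3.859) = 2.460 kg/m³.
(x−vt)²/(4Dt) = (3.105)²/(4 × 0.079 × 15) = 2.034; exp(−2.034) = 0.1308.
C = 2.460 × 0.1308 = 0.322 kg/m³.

0.322 kg/m³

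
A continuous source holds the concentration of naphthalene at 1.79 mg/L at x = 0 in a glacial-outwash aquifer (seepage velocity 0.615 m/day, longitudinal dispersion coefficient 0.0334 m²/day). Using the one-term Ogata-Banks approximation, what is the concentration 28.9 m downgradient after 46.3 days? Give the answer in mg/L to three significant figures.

0.724 mg/L

For a continuous step input, C/C₀ ≈ ½·erfc((x−vt)/(2√(Dt))).
vt = 0.615 × 46.3 = 28.4745 m and 2√(Dt) = 2√(0.0334 × 46.3) = 2.487 m.
Argument (x−vt)/(2√(Dt)) = (28.9 − 28.4745)/2.487 = 0.1711; ½·erfc(0.1711) = 0.4044.
C = 1.79 × 0.4044 = 0.724 mg/L.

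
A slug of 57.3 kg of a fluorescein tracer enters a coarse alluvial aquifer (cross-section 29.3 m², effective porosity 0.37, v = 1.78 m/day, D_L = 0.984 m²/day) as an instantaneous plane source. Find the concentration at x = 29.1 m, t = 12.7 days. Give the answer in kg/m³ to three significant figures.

0.181 kg/m³

For an instantaneous plane source, C(x,t) = M/(n_e·A·√(4πDt)) · exp(−(x−vt)²/(4Dt)), with n_e·A the pore (flow) area.
Plume center vt = 1.78 × 12.7 = 22.606 m, so the well at 29.1 m is 6.494 m downgradient of the peak.
√(4πDt) = 12.53 m, giving peak height M/(n_e·A·√(4πDt)) = 57.3/(0.37 × 29.3 × 12.53) = 0.4218 kg/m³.
(x−vt)²/(4Dt) = (6.494)²/(4 × 0.984 × 12.7) = 0.8437; exp(−0.8437) = 0.4301.
C = 0.4218 × 0.4301 = 0.181 kg/m³.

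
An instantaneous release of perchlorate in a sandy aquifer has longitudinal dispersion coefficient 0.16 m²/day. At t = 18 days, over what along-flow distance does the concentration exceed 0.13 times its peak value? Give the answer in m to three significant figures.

9.70 m

The plume is Gaussian with σ = √(2Dt) = √(2 × 0.16 × 18) = 2.400 m.
C/C_peak = exp(−Δx²/(2σ²)) = 0.13 ⇒ Δx = σ·√(−2 ln 0.13) = 2.400 × 2.020 = 4.848 m.
Width = 2Δx = 9.70 m.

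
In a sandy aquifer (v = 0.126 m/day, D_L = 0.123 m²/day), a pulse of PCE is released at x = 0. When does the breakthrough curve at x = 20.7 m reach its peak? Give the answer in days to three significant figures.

For the 1D instantaneous-source solution, setting ∂C/∂t = 0 at fixed x gives v²t² + 2Dt − x² = 0, so t = (√(D² + v²x²) − D)/v².
√(D² + v²x²) = √(0.123² + 0.126² × 20.7²) = 2.611; v² = 0.015876.
t = (2.611 − 0.123)/0.015876 = 157 days (vs. the pure-advection estimate x/v = 164 d).

157 days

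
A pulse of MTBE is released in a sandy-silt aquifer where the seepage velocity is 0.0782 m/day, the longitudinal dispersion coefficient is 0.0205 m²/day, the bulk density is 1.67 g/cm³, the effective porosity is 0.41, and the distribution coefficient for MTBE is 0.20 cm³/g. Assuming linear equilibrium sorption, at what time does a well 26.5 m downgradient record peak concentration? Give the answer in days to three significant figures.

609 days

Retardation factor R = 1 + ρ_b·K_d/n = 1 + 1.67 × 0.20/0.41 = 1.815.
Sorption retards both mechanisms: v_R = v/R = 0.04309 m/day, D_R = D/R = 0.01129 m²/day.
Peak time from v_R²t² + 2D_R t − x² = 0: t = (√(D_R² + v_R²x²) − D_R)/v_R².
√(D_R² + v_R²x²) = √(0.01129² + 0.04309² × 26.5²) = 1.142; v_R² = 0.001857.
t = (1.142 − 0.01129)/0.001857 = 609 days.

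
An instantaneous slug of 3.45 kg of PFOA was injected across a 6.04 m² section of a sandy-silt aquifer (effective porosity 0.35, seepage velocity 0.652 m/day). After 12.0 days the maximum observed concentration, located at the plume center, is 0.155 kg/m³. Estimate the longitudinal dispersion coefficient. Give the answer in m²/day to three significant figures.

At the plume center C_max = M/(n_e·A·√(4πDt)), so D = M²/(4πt·(n_e·A·C_max)²).
n_e·A·C_max = 0.35 × 6.04 × 0.155 = 0.3277 kg/m.
D = 3.45²/(4π × 12.0 × 0.3277²) = 0.735 m²/day.

0.735 m²/day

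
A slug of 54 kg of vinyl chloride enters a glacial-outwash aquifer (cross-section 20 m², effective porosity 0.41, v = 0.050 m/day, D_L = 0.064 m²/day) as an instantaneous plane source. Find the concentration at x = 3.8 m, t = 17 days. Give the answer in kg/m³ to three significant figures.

For an instantaneous plane source, C(x,t) = M/(n_e·A·√(4πDt)) · exp(−(x−vt)²/(4Dt)), with n_e·A the pore (flow) area.
Plume center vt = 0.050 × 17 = 0.85 m, so the well at 3.8 m is 2.95 m downgradient of the peak.
√(4πDt) = 3.698 m, giving peak height M/(n_e·A·√(4πDt)) = 54/(0.41 × 20 × 3.698) = 1.781 kg/m³.
(x−vt)²/(4Dt) = (2.95)²/(4 × 0.064 × 17) = 2.000; exp(−2.000) = 0.1353.
C = 1.781 × 0.1353 = 0.241 kg/m³.

0.241 kg/m³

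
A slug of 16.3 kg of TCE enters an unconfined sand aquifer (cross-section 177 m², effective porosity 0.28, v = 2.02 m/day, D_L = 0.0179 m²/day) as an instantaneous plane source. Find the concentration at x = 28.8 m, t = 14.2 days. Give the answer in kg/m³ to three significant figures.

For an instantaneous plane source, C(x,t) = M/(n_e·A·√(4πDt)) · exp(−(x−vt)²/(4Dt)), with n_e·A the pore (flow) area.
Plume center vt = 2.02 × 14.2 = 28.684 m, so the well at 28.8 m is 0.116 m downgradient of the peak.
√(4πDt) = 1.787 m, giving peak height M/(n_e·A·√(4πDt)) = 16.3/(0.28 × 177 × 1.787) = 0.1840 kg/m³.
(x−vt)²/(4Dt) = (0.116)²/(4 × 0.0179 × 14.2) = 0.01323; exp(−0.01323) = 0.9869.
C = 0.1840 × 0.9869 = 0.182 kg/m³.

0.182 kg/m³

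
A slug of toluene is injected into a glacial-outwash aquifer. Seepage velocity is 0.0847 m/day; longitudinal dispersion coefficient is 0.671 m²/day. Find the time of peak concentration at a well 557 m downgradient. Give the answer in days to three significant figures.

6480 days

For the 1D instantaneous-source solution, setting ∂C/∂t = 0 at fixed x gives v²t² + 2Dt − x² = 0, so t = (√(D² + v²x²) − D)/v².
√(D² + v²x²) = √(0.671² + 0.0847² × 557²) = 47.18; v² = 0.00717409.
t = (47.18 − 0.671)/0.00717409 = 6480 days (vs. the pure-advection estimate x/v = 6580 d).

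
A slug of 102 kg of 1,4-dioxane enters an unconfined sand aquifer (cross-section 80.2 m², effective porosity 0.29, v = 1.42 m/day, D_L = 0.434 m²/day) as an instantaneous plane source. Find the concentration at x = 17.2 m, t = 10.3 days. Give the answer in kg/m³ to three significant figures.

0.404 kg/m³

For an instantaneous plane source, C(x,t) = M/(n_e·A·√(4πDt)) · exp(−(x−vt)²/(4Dt)), with n_e·A the pore (flow) area.
Plume center vt = 1.42 × 10.3 = 14.626 m, so the well at 17.2 m is 2.574 m downgradient of the peak.
√(4πDt) = 7.495 m, giving peak height M/(n_e·A·√(4πDt)) = 102/(0.29 × 80.2 × 7.495) = 0.5851 kg/m³.
(x−vt)²/(4Dt) = (2.574)²/(4 × 0.434 × 10.3) = 0.3705; exp(−0.3705) = 0.6904.
C = 0.5851 × 0.6904 = 0.404 kg/m³.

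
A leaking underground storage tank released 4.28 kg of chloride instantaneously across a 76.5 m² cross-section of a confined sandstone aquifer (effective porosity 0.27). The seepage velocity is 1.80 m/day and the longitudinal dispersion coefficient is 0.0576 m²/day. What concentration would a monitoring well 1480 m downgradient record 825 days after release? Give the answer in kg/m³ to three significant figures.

For an instantaneous plane source, C(x,t) = M/(n_e·A·√(4πDt)) · exp(−(x−vt)²/(4Dt)), with n_e·A the pore (flow) area.
Plume center vt = 1.80 × 825 = 1485 m, so the well at 1480 m is 5 m upgradient of the peak.
√(4πDt) = 24.44 m, giving peak height M/(n_e·A·√(4πDt)) = 4.28/(0.27 × 76.5 × 24.44) = 0.008478 kg/m³.
(x−vt)²/(4Dt) = (-5)²/(4 × 0.0576 × 825) = 0.1315; exp(−0.1315) = 0.8768.
C = 0.008478 × 0.8768 = 0.00743 kg/m³.

0.00743 kg/m³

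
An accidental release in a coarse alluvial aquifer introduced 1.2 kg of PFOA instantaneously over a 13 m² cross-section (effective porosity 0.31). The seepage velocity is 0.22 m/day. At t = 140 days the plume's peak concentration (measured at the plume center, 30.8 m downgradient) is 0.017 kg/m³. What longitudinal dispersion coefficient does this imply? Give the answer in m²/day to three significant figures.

0.174 m²/day

At the plume center C_max = M/(n_e·A·√(4πDt)), so D = M²/(4πt·(n_e·A·C_max)²).
n_e·A·C_max = 0.31 × 13 × 0.017 = 0.06851 kg/m.
D = 1.2²/(4π × 140 × 0.06851²) = 0.174 m²/day.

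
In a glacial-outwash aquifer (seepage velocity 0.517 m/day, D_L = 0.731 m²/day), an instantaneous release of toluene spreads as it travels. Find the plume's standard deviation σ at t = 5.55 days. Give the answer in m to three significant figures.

2.85 m

Dispersive spreading gives a Gaussian with σ² = 2Dt; advection only shifts the center.
σ = √(2 × 0.731 × 5.55) = 2.85 m.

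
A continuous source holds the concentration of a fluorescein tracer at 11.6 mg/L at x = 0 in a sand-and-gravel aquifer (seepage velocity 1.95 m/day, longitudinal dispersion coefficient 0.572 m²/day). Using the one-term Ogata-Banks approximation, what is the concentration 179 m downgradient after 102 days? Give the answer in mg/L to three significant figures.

11.2 mg/L

For a continuous step input, C/C₀ ≈ ½·erfc((x−vt)/(2√(Dt))).
vt = 1.95 × 102 = 198.9 m and 2√(Dt) = 2√(0.572 × 102) = 15.28 m.
Argument (x−vt)/(2√(Dt)) = (179 − 198.9)/15.28 = -1.302; ½·erfc(-1.302) = 0.9672.
C = 11.6 × 0.9672 = 11.2 mg/L.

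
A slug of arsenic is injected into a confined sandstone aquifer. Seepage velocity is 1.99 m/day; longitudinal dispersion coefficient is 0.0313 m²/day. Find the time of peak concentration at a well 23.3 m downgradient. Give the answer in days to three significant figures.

11.7 days

For the 1D instantaneous-source solution, setting ∂C/∂t = 0 at fixed x gives v²t² + 2Dt − x² = 0, so t = (√(D² + v²x²) − D)/v².
√(D² + v²x²) = √(0.0313² + 1.99² × 23.3²) = 46.37; v² = 3.9601.
t = (46.37 − 0.0313)/3.9601 = 11.7 days (vs. the pure-advection estimate x/v = 11.7 d).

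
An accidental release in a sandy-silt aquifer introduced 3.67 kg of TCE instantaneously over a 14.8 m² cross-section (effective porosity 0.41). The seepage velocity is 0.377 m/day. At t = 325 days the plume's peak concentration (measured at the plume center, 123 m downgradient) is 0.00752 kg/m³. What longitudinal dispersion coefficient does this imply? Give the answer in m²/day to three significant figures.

1.58 m²/day

At the plume center C_max = M/(n_e·A·√(4πDt)), so D = M²/(4πt·(n_e·A·C_max)²).
n_e·A·C_max = 0.41 × 14.8 × 0.00752 = 0.04563 kg/m.
D = 3.67²/(4π × 325 × 0.04563²) = 1.58 m²/day.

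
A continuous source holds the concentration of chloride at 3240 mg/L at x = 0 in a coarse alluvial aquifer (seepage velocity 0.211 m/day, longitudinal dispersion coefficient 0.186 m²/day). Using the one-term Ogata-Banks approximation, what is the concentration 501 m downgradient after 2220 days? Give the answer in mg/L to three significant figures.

416 mg/L

For a continuous step input, C/C₀ ≈ ½·erfc((x−vt)/(2√(Dt))).
vt = 0.211 × 2220 = 468.42 m and 2√(Dt) = 2√(0.186 × 2220) = 40.64 m.
Argument (x−vt)/(2√(Dt)) = (501 − 468.42)/40.64 = 0.8017; ½·erfc(0.8017) = 0.1284.
C = 3240 × 0.1284 = 416 mg/L.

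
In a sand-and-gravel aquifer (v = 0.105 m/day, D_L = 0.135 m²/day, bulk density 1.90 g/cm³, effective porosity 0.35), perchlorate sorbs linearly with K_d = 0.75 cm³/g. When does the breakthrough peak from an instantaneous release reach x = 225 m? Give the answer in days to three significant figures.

Retardation factor R = 1 + ρ_b·K_d/n = 1 + 1.90 × 0.75/0.35 = 5.071.
Sorption retards both mechanisms: v_R = v/R = 0.02071 m/day, D_R = D/R = 0.02662 m²/day.
Peak time from v_R²t² + 2D_R t − x² = 0: t = (√(D_R² + v_R²x²) − D_R)/v_R².
√(D_R² + v_R²x²) = √(0.02662² + 0.02071² × 225²) = 4.660; v_R² = 0.0004289.
t = (4.660 − 0.02662)/0.0004289 = 10800 days.

10800 days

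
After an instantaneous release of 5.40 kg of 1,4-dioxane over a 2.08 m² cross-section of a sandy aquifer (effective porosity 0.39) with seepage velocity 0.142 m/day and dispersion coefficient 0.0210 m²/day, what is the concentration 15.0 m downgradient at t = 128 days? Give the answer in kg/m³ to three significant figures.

0.448 kg/m³

For an instantaneous plane source, C(x,t) = M/(n_e·A·√(4πDt)) · exp(−(x−vt)²/(4Dt)), with n_e·A the pore (flow) area.
Plume center vt = 0.142 × 128 = 18.176 m, so the well at 15.0 m is 3.176 m upgradient of the peak.
√(4πDt) = 5.812 m, giving peak height M/(n_e·A·√(4πDt)) = 5.40/(0.39 × 2.08 × 5.812) = 1.145 kg/m³.
(x−vt)²/(4Dt) = (-3.176)²/(4 × 0.0210 × 128) = 0.9381; exp(−0.9381) = 0.3914.
C = 1.145 × 0.3914 = 0.448 kg/m³.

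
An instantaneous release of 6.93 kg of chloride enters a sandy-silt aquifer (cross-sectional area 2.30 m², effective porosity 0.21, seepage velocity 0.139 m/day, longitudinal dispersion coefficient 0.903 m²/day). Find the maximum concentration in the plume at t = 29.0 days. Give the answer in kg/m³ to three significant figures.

The peak of an instantaneous 1D plume sits at x = vt; there the Gaussian factor is 1 and C_max = M/(n_e·A·√(4πDt)), where n_e·A is the pore area the mass is dissolved in.
√(4πDt) = √(4π × 0.903 × 29.0) = 18.14 m, so C_max = 6.93/(0.21 × 2.30 × 18.14) = 0.791 kg/m³.

0.791 kg/m³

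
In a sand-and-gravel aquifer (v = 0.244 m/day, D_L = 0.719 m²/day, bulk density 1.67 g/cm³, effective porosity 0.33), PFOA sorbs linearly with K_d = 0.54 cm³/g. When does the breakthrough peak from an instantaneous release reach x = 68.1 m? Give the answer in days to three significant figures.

Retardation factor R = 1 + ρ_b·K_d/n = 1 + 1.67 × 0.54/0.33 = 3.733.
Sorption retards both mechanisms: v_R = v/R = 0.06536 m/day, D_R = D/R = 0.1926 m²/day.
Peak time from v_R²t² + 2D_R t − x² = 0: t = (√(D_R² + v_R²x²) − D_R)/v_R².
√(D_R² + v_R²x²) = √(0.1926² + 0.06536² × 68.1²) = 4.455; v_R² = 0.004272.
t = (4.455 − 0.1926)/0.004272 = 998 days.

998 days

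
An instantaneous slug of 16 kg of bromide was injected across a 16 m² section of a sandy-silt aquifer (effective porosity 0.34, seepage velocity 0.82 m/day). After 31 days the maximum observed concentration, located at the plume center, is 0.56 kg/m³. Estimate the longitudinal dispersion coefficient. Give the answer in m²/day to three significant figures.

At the plume center C_max = M/(n_e·A·√(4πDt)), so D = M²/(4πt·(n_e·A·C_max)²).
n_e·A·C_max = 0.34 × 16 × 0.56 = 3.046 kg/m.
D = 16²/(4π × 31 × 3.046²) = 0.0708 m²/day.

0.0708 m²/day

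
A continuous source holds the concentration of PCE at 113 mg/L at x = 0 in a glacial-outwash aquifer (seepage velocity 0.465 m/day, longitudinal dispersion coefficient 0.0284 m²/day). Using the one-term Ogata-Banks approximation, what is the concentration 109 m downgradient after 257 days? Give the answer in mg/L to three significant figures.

113 mg/L

For a continuous step input, C/C₀ ≈ ½·erfc((x−vt)/(2√(Dt))).
vt = 0.465 × 257 = 119.505 m and 2√(Dt) = 2√(0.0284 × 257) = 5.403 m.
Argument (x−vt)/(2√(Dt)) = (109 − 119.505)/5.403 = -1.944; ½·erfc(-1.944) = 0.9970.
C = 113 × 0.9970 = 113 mg/L.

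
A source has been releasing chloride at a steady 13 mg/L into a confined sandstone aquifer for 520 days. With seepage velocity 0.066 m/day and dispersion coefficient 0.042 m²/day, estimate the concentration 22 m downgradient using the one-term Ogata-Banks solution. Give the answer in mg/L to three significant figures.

12.6 mg/L

For a continuous step input, C/C₀ ≈ ½·erfc((x−vt)/(2√(Dt))).
vt = 0.066 × 520 = 34.32 m and 2√(Dt) = 2√(0.042 × 520) = 9.347 m.
Argument (x−vt)/(2√(Dt)) = (22 − 34.32)/9.347 = -1.318; ½·erfc(-1.318) = 0.9688.
C = 13 × 0.9688 = 12.6 mg/L.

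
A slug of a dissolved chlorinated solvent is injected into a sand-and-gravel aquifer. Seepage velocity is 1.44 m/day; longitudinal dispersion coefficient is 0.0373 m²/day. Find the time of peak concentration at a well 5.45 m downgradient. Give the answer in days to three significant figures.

For the 1D instantaneous-source solution, setting ∂C/∂t = 0 at fixed x gives v²t² + 2Dt − x² = 0, so t = (√(D² + v²x²) − D)/v².
√(D² + v²x²) = √(0.0373² + 1.44² × 5.45²) = 7.848; v² = 2.0736.
t = (7.848 − 0.0373)/2.0736 = 3.77 days (vs. the pure-advection estimate x/v = 3.78 d).

3.77 days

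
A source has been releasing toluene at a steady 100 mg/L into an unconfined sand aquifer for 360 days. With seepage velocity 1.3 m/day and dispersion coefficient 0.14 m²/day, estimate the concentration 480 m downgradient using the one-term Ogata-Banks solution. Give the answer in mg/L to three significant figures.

11.6 mg/L

For a continuous step input, C/C₀ ≈ ½·erfc((x−vt)/(2√(Dt))).
vt = 1.3 × 360 = 468 m and 2√(Dt) = 2√(0.14 × 360) = 14.20 m.
Argument (x−vt)/(2√(Dt)) = (480 − 468)/14.20 = 0.8451; ½·erfc(0.8451) = 0.1160.
C = 100 × 0.1160 = 11.6 mg/L.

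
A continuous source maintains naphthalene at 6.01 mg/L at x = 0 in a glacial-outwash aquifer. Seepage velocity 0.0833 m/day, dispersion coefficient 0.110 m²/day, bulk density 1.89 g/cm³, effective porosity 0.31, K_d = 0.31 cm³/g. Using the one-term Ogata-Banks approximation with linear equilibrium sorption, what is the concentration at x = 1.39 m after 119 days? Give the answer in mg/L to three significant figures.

4.51 mg/L

Retardation factor R = 1 + ρ_b·K_d/n = 1 + 1.89 × 0.31/0.31 = 2.890.
Sorption retards both mechanisms: v_R = v/R = 0.02882 m/day, D_R = D/R = 0.03806 m²/day.
v_R·t = 0.02882 × 119 = 3.42958 m; 2√(D_R t) = 4.256 m; argument = (1.39 − 3.42958)/4.256 = -0.4792.
C = C₀ × ½·erfc(-0.4792) = 6.01 × 0.7510 = 4.51 mg/L.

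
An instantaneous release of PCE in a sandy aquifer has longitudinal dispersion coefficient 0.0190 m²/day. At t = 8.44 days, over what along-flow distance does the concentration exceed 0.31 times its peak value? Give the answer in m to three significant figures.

1.73 m

The plume is Gaussian with σ = √(2Dt) = √(2 × 0.0190 × 8.44) = 0.5663 m.
C/C_peak = exp(−Δx²/(2σ²)) = 0.31 ⇒ Δx = σ·√(−2 ln 0.31) = 0.5663 × 1.530 = 0.8664 m.
Width = 2Δx = 1.73 m.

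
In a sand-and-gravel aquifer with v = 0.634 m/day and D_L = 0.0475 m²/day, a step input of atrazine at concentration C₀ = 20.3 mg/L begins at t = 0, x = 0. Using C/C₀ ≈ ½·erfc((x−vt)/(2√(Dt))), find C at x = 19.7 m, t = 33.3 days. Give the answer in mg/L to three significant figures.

16.0 mg/L

For a continuous step input, C/C₀ ≈ ½·erfc((x−vt)/(2√(Dt))).
vt = 0.634 × 33.3 = 21.1122 m and 2√(Dt) = 2√(0.0475 × 33.3) = 2.515 m.
Argument (x−vt)/(2√(Dt)) = (19.7 − 21.1122)/2.515 = -0.5615; ½·erfc(-0.5615) = 0.7864.
C = 20.3 × 0.7864 = 16.0 mg/L.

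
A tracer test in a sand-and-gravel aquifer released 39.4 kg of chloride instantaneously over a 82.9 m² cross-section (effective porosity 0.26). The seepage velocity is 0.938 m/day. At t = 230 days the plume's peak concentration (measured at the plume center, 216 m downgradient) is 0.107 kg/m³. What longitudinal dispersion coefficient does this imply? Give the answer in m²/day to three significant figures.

At the plume center C_max = M/(n_e·A·√(4πDt)), so D = M²/(4πt·(n_e·A·C_max)²).
n_e·A·C_max = 0.26 × 82.9 × 0.107 = 2.306 kg/m.
D = 39.4²/(4π × 230 × 2.306²) = 0.101 m²/day.

0.101 m²/day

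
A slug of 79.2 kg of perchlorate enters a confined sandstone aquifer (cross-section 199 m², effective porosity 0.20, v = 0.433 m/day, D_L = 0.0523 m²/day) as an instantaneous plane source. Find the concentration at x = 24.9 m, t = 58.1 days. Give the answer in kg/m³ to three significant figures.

0.320 kg/m³

For an instantaneous plane source, C(x,t) = M/(n_e·A·√(4πDt)) · exp(−(x−vt)²/(4Dt)), with n_e·A the pore (flow) area.
Plume center vt = 0.433 × 58.1 = 25.1573 m, so the well at 24.9 m is 0.2573 m upgradient of the peak.
√(4πDt) = 6.179 m, giving peak height M/(n_e·A·√(4πDt)) = 79.2/(0.20 × 199 × 6.179) = 0.3221 kg/m³.
(x−vt)²/(4Dt) = (-0.2573)²/(4 × 0.0523 × 58.1) = 0.005447; exp(−0.005447) = 0.9946.
C = 0.3221 × 0.9946 = 0.320 kg/m³.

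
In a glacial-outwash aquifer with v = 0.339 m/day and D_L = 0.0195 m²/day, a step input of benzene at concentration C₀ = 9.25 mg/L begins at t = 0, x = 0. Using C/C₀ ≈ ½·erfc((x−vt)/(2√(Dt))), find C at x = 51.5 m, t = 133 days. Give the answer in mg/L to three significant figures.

For a continuous step input, C/C₀ ≈ ½·erfc((x−vt)/(2√(Dt))).
vt = 0.339 × 133 = 45.087 m and 2√(Dt) = 2√(0.0195 × 133) = 3.221 m.
Argument (x−vt)/(2√(Dt)) = (51.5 − 45.087)/3.221 = 1.991; ½·erfc(1.991) = 0.002434.
C = 9.25 × 0.002434 = 0.0225 mg/L.

0.0225 mg/L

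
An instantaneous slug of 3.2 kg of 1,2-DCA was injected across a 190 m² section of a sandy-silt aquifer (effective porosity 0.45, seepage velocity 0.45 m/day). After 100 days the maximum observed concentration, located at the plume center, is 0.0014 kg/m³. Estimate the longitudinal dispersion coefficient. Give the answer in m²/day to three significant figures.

0.569 m²/day

At the plume center C_max = M/(n_e·A·√(4πDt)), so D = M²/(4πt·(n_e·A·C_max)²).
n_e·A·C_max = 0.45 × 190 × 0.0014 = 0.1197 kg/m.
D = 3.2²/(4π × 100 × 0.1197²) = 0.569 m²/day.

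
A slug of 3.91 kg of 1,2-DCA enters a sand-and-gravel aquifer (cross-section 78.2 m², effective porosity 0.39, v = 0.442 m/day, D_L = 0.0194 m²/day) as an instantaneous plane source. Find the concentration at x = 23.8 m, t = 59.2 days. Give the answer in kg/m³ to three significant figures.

0.00997 kg/m³

For an instantaneous plane source, C(x,t) = M/(n_e·A·√(4πDt)) · exp(−(x−vt)²/(4Dt)), with n_e·A the pore (flow) area.
Plume center vt = 0.442 × 59.2 = 26.1664 m, so the well at 23.8 m is 2.3664 m upgradient of the peak.
√(4πDt) = 3.799 m, giving peak height M/(n_e·A·√(4πDt)) = 3.91/(0.39 × 78.2 × 3.799) = 0.03375 kg/m³.
(x−vt)²/(4Dt) = (-2.3664)²/(4 × 0.0194 × 59.2) = 1.219; exp(−1.219) = 0.2955.
C = 0.03375 × 0.2955 = 0.00997 kg/m³.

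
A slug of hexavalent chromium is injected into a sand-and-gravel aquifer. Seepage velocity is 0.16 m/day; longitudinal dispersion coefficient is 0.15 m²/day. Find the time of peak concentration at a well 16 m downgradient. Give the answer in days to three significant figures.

94.3 days

For the 1D instantaneous-source solution, setting ∂C/∂t = 0 at fixed x gives v²t² + 2Dt − x² = 0, so t = (√(D² + v²x²) − D)/v².
√(D² + v²x²) = √(0.15² + 0.16² × 16²) = 2.564; v² = 0.0256.
t = (2.564 − 0.15)/0.0256 = 94.3 days (vs. the pure-advection estimate x/v = 100 d).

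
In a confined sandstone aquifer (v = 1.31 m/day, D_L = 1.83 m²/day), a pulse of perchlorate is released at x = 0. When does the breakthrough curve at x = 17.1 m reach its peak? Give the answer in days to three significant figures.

For the 1D instantaneous-source solution, setting ∂C/∂t = 0 at fixed x gives v²t² + 2Dt − x² = 0, so t = (√(D² + v²x²) − D)/v².
√(D² + v²x²) = √(1.83² + 1.31² × 17.1²) = 22.48; v² = 1.7161.
t = (22.48 − 1.83)/1.7161 = 12.0 days (vs. the pure-advection estimate x/v = 13.1 d).

12.0 days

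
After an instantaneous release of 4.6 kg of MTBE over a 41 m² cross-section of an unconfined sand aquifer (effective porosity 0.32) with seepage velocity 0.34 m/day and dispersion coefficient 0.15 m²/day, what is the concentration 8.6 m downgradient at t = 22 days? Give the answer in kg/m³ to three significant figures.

0.0495 kg/m³

For an instantaneous plane source, C(x,t) = M/(n_e·A·√(4πDt)) · exp(−(x−vt)²/(4Dt)), with n_e·A the pore (flow) area.
Plume center vt = 0.34 × 22 = 7.48 m, so the well at 8.6 m is 1.12 m downgradient of the peak.
√(4πDt) = 6.440 m, giving peak height M/(n_e·A·√(4πDt)) = 4.6/(0.32 × 41 × 6.440) = 0.05444 kg/m³.
(x−vt)²/(4Dt) = (1.12)²/(4 × 0.15 × 22) = 0.09503; exp(−0.09503) = 0.9093.
C = 0.05444 × 0.9093 = 0.0495 kg/m³.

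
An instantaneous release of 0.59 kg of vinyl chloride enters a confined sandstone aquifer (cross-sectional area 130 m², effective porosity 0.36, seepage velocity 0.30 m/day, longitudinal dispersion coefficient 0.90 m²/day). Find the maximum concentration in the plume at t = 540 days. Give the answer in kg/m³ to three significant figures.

The peak of an instantaneous 1D plume sits at x = vt; there the Gaussian factor is 1 and C_max = M/(n_e·A·√(4πDt)), where n_e·A is the pore area the mass is dissolved in.
√(4πDt) = √(4π × 0.90 × 540) = 78.15 m, so C_max = 0.59/(0.36 × 130 × 78.15) = 0.000161 kg/m³.

0.000161 kg/m³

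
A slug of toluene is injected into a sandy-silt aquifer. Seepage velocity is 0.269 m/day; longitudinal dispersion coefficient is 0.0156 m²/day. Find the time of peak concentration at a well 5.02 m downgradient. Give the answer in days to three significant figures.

18.4 days

For the 1D instantaneous-source solution, setting ∂C/∂t = 0 at fixed x gives v²t² + 2Dt − x² = 0, so t = (√(D² + v²x²) − D)/v².
√(D² + v²x²) = √(0.0156² + 0.269² × 5.02²) = 1.350; v² = 0.072361.
t = (1.350 − 0.0156)/0.072361 = 18.4 days (vs. the pure-advection estimate x/v = 18.7 d).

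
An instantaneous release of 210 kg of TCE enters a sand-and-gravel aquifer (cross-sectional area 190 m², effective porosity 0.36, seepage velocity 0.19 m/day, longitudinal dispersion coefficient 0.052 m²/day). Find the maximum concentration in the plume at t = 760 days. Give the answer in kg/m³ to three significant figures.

The peak of an instantaneous 1D plume sits at x = vt; there the Gaussian factor is 1 and C_max = M/(n_e·A·√(4πDt)), where n_e·A is the pore area the mass is dissolved in.
√(4πDt) = √(4π × 0.052 × 760) = 22.29 m, so C_max = 210/(0.36 × 190 × 22.29) = 0.138 kg/m³.

0.138 kg/m³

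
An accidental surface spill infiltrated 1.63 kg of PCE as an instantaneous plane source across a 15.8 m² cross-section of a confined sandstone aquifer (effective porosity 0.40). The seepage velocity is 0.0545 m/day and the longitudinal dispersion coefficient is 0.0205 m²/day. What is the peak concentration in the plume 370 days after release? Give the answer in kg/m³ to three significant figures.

The peak of an instantaneous 1D plume sits at x = vt; there the Gaussian factor is 1 and C_max = M/(n_e·A·√(4πDt)), where n_e·A is the pore area the mass is dissolved in.
√(4πDt) = √(4π × 0.0205 × 370) = 9.763 m, so C_max = 1.63/(0.40 × 15.8 × 9.763) = 0.0264 kg/m³.

0.0264 kg/m³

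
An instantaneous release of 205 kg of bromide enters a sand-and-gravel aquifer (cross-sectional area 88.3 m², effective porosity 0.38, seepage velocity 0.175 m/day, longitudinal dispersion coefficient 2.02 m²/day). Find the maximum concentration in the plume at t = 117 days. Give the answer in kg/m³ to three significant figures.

0.112 kg/m³

The peak of an instantaneous 1D plume sits at x = vt; there the Gaussian factor is 1 and C_max = M/(n_e·A·√(4πDt)), where n_e·A is the pore area the mass is dissolved in.
√(4πDt) = √(4π × 2.02 × 117) = 54.50 m, so C_max = 205/(0.38 × 88.3 × 54.50) = 0.112 kg/m³.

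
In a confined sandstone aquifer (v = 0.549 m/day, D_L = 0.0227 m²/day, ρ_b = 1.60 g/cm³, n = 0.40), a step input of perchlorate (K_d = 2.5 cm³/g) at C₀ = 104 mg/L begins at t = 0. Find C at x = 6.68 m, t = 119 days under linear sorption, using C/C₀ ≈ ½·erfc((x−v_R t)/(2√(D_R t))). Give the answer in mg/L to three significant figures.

15.1 mg/L

Retardation factor R = 1 + ρ_b·K_d/n = 1 + 1.60 × 2.5/0.40 = 11.00.
Sorption retards both mechanisms: v_R = v/R = 0.04991 m/day, D_R = D/R = 0.002064 m²/day.
v_R·t = 0.04991 × 119 = 5.93929 m; 2√(D_R t) = 0.9912 m; argument = (6.68 − 5.93929)/0.9912 = 0.7473.
C = C₀ × ½·erfc(0.7473) = 104 × 0.1453 = 15.1 mg/L.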